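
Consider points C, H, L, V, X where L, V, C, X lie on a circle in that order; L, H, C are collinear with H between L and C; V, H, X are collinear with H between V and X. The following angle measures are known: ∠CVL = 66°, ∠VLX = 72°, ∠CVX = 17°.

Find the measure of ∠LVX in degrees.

∠LVX = 49°

1. ∠CXL = 114°  [cyclic LVCX, opposite ∠V+∠X]
2. ∠CLX = 17°  [same arc CX]
3. ∠LCX = 49°  [△LCX]
4. ∠LVX = 49°  [same arc LX]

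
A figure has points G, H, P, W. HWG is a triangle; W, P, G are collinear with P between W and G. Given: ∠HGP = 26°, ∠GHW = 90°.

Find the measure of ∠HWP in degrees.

1. ∠HGW = 26°  [P on ray GW]
2. ∠GWH = 64°  [△HWG]
3. ∠HWP = 64°  [P on ray WG]

∠HWP = 64°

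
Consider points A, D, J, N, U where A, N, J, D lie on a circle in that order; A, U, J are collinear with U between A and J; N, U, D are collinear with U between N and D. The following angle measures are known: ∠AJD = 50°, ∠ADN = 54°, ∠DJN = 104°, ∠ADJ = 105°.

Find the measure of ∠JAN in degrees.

1. ∠AJN = 54°  [same arc AN]
2. ∠ANJ = 75°  [cyclic ANJD, opposite ∠N+∠D]
3. ∠JAN = 51°  [△ANJ]

∠JAN = 51°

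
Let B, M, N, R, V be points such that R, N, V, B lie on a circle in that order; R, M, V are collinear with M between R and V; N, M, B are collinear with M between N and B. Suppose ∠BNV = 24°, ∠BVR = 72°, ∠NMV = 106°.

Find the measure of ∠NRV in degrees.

1. ∠BNR = 72°  [same arc RB]
2. ∠NMR = 74°  [linear pair at M on RV]
3. ∠NRV = 34°  [△RMN]

∠NRV = 34°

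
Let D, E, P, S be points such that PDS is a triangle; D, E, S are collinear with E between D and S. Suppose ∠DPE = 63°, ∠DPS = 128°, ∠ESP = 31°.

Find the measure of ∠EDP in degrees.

∠EDP = 21°

1. ∠DSP = 31°  [E on ray SD]
2. ∠PDS = 21°  [△PDS]
3. ∠EDP = 21°  [E on ray DS]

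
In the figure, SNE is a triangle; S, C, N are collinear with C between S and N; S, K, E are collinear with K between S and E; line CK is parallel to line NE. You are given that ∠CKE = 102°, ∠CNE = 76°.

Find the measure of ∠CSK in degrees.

1. ∠CKS = 78°  [linear pair at K on SE]
2. ∠ENS = 76°  [C on ray NS]
3. ∠NES = 78°  [CK∥NE, corresponding at K]
4. ∠ESN = 26°  [△SNE]
5. ∠CSK = 26°  [C on SN, K on SE]

∠CSK = 26°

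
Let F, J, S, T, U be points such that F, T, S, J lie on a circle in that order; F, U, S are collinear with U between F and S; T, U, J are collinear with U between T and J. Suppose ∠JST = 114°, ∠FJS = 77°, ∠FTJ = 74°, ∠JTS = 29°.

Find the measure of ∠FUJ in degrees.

∠FUJ = 111°

1. ∠JFT = 66°  [cyclic FTSJ, opposite ∠F+∠S]
2. ∠FJT = 40°  [△FTJ]
3. ∠JFS = 29°  [same arc SJ]
4. ∠FUJ = 111°  [△FUJ]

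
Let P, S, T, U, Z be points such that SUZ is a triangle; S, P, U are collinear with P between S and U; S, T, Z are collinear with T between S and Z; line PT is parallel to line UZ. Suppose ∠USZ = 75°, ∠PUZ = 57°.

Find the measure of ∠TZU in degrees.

∠TZU = 48°

1. ∠SUZ = 57°  [P on ray US]
2. ∠SZU = 48°  [△SUZ]
3. ∠TZU = 48°  [T on ray ZS]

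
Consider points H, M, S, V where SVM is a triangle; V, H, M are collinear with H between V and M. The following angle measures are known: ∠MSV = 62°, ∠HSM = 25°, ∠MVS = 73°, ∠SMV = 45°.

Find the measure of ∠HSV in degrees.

∠HSV = 37°

1. ∠HVS = 73°  [H on ray VM]
2. ∠HMS = 45°  [H on ray MV]
3. ∠MHS = 110°  [△SHM]
4. ∠SHV = 70°  [linear pair at H on VM]
5. ∠HSV = 37°  [△SVH]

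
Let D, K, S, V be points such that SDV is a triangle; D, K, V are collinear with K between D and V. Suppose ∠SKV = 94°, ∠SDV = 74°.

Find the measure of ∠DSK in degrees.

∠DSK = 20°

1. ∠DKS = 86°  [linear pair at K on DV]
2. ∠KDS = 74°  [K on ray DV]
3. ∠DSK = 20°  [△SDK]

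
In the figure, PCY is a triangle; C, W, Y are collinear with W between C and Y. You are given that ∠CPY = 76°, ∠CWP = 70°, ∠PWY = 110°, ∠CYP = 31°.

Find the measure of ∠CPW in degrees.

∠CPW = 37°

1. ∠PCY = 73°  [△PCY]
2. ∠PCW = 73°  [W on ray CY]
3. ∠CPW = 37°  [△PCW]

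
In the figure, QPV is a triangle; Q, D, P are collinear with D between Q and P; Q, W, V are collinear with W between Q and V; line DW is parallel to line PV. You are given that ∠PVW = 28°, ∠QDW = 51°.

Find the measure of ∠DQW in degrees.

∠DQW = 101°

1. ∠PVQ = 28°  [W on ray VQ]
2. ∠QPV = 51°  [DW∥PV, corresponding at D]
3. ∠PQV = 101°  [△QPV]
4. ∠DQW = 101°  [D on QP, W on QV]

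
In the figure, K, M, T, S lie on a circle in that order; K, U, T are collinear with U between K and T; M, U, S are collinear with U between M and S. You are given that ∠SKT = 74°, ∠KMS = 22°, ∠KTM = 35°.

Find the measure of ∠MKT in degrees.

1. ∠SMT = 74°  [same arc TS]
2. ∠MUT = 71°  [△MUT]
3. ∠KUM = 109°  [linear pair at U on KT]
4. ∠MKT = 49°  [△KUM]

∠MKT = 49°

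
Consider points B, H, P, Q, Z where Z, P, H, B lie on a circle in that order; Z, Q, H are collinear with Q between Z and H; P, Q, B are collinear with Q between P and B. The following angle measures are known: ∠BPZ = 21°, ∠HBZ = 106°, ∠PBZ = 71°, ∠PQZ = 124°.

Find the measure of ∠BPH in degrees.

1. ∠BHZ = 21°  [same arc ZB]
2. ∠BZH = 53°  [△ZHB]
3. ∠BPH = 53°  [same arc HB]

∠BPH = 53°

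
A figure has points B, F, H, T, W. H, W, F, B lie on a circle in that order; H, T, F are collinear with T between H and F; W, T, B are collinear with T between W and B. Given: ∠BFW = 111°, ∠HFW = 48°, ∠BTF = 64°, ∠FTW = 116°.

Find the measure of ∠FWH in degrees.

1. ∠BHW = 69°  [cyclic HWFB, opposite ∠H+∠F]
2. ∠HBW = 48°  [same arc HW]
3. ∠HTW = 64°  [vertical angles at T]
4. ∠BWH = 63°  [△HWB]
5. ∠FHW = 53°  [△HTW]
6. ∠FWH = 79°  [△HWF]

∠FWH = 79°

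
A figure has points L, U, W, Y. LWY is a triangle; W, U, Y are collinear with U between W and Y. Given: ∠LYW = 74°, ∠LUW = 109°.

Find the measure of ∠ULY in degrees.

1. ∠LYU = 74°  [U on ray YW]
2. ∠LUY = 71°  [linear pair at U on WY]
3. ∠ULY = 35°  [△LUY]

∠ULY = 35°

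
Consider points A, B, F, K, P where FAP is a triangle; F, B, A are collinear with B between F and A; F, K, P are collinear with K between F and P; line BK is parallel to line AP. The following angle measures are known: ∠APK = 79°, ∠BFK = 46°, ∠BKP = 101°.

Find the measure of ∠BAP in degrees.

∠BAP = 55°

1. ∠APF = 79°  [K on ray PF]
2. ∠AFP = 46°  [B on FA, K on FP]
3. ∠FAP = 55°  [△FAP]
4. ∠BAP = 55°  [B on ray AF]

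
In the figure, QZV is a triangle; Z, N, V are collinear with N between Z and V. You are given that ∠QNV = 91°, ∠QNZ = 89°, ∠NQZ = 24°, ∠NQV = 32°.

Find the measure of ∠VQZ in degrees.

1. ∠NVQ = 57°  [△QNV]
2. ∠NZQ = 67°  [△QZN]
3. ∠QVZ = 57°  [N on ray VZ]
4. ∠QZV = 67°  [N on ray ZV]
5. ∠VQZ = 56°  [△QZV]

∠VQZ = 56°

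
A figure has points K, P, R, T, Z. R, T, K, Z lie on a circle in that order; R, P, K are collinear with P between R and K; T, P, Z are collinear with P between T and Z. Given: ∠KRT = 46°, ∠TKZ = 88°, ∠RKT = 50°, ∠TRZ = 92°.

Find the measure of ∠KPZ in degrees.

∠KPZ = 96°

1. ∠KZT = 46°  [same arc TK]
2. ∠KTZ = 46°  [△TKZ]
3. ∠RZT = 50°  [same arc RT]
4. ∠KRZ = 46°  [same arc KZ]
5. ∠RPZ = 84°  [△RPZ]
6. ∠KPZ = 96°  [linear pair at P on RK]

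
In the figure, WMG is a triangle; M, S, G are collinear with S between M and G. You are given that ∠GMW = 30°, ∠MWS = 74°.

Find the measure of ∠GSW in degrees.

1. ∠SMW = 30°  [S on ray MG]
2. ∠MSW = 76°  [△WMS]
3. ∠GSW = 104°  [linear pair at S on MG]

∠GSW = 104°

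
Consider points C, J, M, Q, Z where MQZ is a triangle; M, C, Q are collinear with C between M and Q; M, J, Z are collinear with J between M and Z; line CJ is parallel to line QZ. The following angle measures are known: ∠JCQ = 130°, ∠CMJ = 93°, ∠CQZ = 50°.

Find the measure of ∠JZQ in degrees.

1. ∠JCM = 50°  [linear pair at C on MQ]
2. ∠CJM = 37°  [△MCJ]
3. ∠CJZ = 143°  [linear pair at J on MZ]
4. ∠JZQ = 37°  [CJ∥QZ, co-interior at Z–J]

∠JZQ = 37°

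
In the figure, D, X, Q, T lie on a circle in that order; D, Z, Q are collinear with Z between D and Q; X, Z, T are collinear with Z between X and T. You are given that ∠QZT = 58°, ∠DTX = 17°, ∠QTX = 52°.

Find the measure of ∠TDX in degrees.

∠TDX = 93°

1. ∠DZX = 58°  [vertical angles at Z]
2. ∠QDX = 52°  [same arc XQ]
3. ∠DXT = 70°  [△DZX]
4. ∠TDX = 93°  [△DXT]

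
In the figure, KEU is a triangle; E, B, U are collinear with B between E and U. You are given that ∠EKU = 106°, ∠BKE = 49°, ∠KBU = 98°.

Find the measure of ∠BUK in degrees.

∠BUK = 25°

1. ∠EBK = 82°  [linear pair at B on EU]
2. ∠BEK = 49°  [△KEB]
3. ∠KEU = 49°  [B on ray EU]
4. ∠EUK = 25°  [△KEU]
5. ∠BUK = 25°  [B on ray UE]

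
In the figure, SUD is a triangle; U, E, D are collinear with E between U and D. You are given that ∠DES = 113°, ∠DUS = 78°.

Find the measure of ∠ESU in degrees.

1. ∠SEU = 67°  [linear pair at E on UD]
2. ∠EUS = 78°  [E on ray UD]
3. ∠ESU = 35°  [△SUE]

∠ESU = 35°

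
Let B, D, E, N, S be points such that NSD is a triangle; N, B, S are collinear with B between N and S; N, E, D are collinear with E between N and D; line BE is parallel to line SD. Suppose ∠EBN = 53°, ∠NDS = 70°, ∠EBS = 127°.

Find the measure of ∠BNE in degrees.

1. ∠DSN = 53°  [BE∥SD, corresponding at B]
2. ∠DNS = 57°  [△NSD]
3. ∠BNE = 57°  [B on NS, E on ND]

∠BNE = 57°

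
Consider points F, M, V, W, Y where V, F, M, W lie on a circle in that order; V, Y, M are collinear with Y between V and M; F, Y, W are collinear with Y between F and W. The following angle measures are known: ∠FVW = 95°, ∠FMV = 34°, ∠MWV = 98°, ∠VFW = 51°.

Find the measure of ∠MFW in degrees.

∠MFW = 31°

1. ∠VMW = 51°  [same arc VW]
2. ∠MVW = 31°  [△VMW]
3. ∠MFW = 31°  [same arc MW]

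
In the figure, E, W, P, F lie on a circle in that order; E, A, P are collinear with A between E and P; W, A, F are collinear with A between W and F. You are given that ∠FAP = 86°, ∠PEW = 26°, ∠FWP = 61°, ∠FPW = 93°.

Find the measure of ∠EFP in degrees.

∠EFP = 51°

1. ∠PFW = 26°  [same arc WP]
2. ∠FEP = 61°  [same arc PF]
3. ∠EPF = 68°  [△PAF]
4. ∠EFP = 51°  [△EPF]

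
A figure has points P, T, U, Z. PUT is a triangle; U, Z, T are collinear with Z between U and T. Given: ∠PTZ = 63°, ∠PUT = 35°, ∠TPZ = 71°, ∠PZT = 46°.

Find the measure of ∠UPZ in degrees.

1. ∠PUZ = 35°  [Z on ray UT]
2. ∠PZU = 134°  [linear pair at Z on UT]
3. ∠UPZ = 11°  [△PUZ]

∠UPZ = 11°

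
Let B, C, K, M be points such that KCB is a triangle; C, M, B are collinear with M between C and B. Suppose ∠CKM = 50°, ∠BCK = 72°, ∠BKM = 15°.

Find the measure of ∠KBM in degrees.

1. ∠KCM = 72°  [M on ray CB]
2. ∠CMK = 58°  [△KCM]
3. ∠BMK = 122°  [linear pair at M on CB]
4. ∠KBM = 43°  [△KMB]

∠KBM = 43°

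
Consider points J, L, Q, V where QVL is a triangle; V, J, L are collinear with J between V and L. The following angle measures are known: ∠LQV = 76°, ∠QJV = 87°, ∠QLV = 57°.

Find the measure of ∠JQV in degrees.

1. ∠LVQ = 47°  [△QVL]
2. ∠JVQ = 47°  [J on ray VL]
3. ∠JQV = 46°  [△QVJ]

∠JQV = 46°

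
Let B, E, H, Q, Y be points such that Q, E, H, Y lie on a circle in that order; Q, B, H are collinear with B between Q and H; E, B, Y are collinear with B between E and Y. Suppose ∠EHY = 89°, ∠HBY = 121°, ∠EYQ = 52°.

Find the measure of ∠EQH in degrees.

∠EQH = 22°

1. ∠EQY = 91°  [cyclic QEHY, opposite ∠Q+∠H]
2. ∠EBQ = 121°  [vertical angles at B]
3. ∠QEY = 37°  [△QEY]
4. ∠EQH = 22°  [△QBE]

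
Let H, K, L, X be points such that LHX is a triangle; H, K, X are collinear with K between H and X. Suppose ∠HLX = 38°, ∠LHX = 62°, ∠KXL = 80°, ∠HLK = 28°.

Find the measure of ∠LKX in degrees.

∠LKX = 90°

1. ∠KHL = 62°  [K on ray HX]
2. ∠HKL = 90°  [△LHK]
3. ∠LKX = 90°  [linear pair at K on HX]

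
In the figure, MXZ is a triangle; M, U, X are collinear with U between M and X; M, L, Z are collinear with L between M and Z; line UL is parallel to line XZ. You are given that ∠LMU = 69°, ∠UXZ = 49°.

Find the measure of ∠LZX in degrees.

∠LZX = 62°

1. ∠XMZ = 69°  [U on MX, L on MZ]
2. ∠MXZ = 49°  [U on ray XM]
3. ∠MZX = 62°  [△MXZ]
4. ∠LZX = 62°  [L on ray ZM]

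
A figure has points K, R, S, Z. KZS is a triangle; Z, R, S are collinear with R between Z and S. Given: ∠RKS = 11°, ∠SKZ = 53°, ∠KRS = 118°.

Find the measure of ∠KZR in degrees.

1. ∠KSR = 51°  [△KRS]
2. ∠KSZ = 51°  [R on ray SZ]
3. ∠KZS = 76°  [△KZS]
4. ∠KZR = 76°  [R on ray ZS]

∠KZR = 76°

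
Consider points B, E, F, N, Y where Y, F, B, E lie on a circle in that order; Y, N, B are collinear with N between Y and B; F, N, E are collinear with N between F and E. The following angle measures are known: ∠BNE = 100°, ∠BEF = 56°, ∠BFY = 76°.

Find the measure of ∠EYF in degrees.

1. ∠FNY = 100°  [vertical angles at N]
2. ∠BYF = 56°  [same arc FB]
3. ∠FBY = 48°  [△YFB]
4. ∠EFY = 24°  [△YNF]
5. ∠FEY = 48°  [same arc YF]
6. ∠EYF = 108°  [△YFE]

∠EYF = 108°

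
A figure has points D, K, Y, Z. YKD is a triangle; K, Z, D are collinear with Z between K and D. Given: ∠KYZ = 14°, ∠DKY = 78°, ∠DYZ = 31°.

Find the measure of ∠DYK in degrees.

∠DYK = 45°

1. ∠YKZ = 78°  [Z on ray KD]
2. ∠KZY = 88°  [△YKZ]
3. ∠DZY = 92°  [linear pair at Z on KD]
4. ∠YDZ = 57°  [△YZD]
5. ∠KDY = 57°  [Z on ray DK]
6. ∠DYK = 45°  [△YKD]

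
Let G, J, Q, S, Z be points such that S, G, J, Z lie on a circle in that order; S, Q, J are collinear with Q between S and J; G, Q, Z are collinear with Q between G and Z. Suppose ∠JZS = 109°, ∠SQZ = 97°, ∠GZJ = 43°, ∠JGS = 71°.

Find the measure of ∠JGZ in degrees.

1. ∠GQJ = 97°  [vertical angles at Q]
2. ∠GSJ = 43°  [same arc GJ]
3. ∠GJS = 66°  [△SGJ]
4. ∠JGZ = 17°  [△GQJ]

∠JGZ = 17°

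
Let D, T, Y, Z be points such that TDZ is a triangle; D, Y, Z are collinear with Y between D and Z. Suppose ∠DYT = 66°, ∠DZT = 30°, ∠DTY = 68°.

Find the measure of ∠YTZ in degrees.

∠YTZ = 36°

1. ∠TYZ = 114°  [linear pair at Y on DZ]
2. ∠TZY = 30°  [Y on ray ZD]
3. ∠YTZ = 36°  [△TYZ]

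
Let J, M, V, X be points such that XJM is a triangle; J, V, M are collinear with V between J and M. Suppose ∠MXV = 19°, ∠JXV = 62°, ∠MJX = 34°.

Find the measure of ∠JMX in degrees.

∠JMX = 65°

1. ∠VJX = 34°  [V on ray JM]
2. ∠JVX = 84°  [△XJV]
3. ∠MVX = 96°  [linear pair at V on JM]
4. ∠VMX = 65°  [△XVM]
5. ∠JMX = 65°  [V on ray MJ]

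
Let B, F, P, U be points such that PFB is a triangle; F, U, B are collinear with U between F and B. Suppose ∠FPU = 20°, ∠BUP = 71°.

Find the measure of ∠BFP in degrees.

∠BFP = 51°

1. ∠FUP = 109°  [linear pair at U on FB]
2. ∠PFU = 51°  [△PFU]
3. ∠BFP = 51°  [U on ray FB]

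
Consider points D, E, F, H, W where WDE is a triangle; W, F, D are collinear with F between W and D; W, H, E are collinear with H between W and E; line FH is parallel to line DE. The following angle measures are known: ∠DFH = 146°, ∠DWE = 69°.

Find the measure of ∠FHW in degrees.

1. ∠HFW = 34°  [linear pair at F on WD]
2. ∠FWH = 69°  [F on WD, H on WE]
3. ∠FHW = 77°  [△WFH]

∠FHW = 77°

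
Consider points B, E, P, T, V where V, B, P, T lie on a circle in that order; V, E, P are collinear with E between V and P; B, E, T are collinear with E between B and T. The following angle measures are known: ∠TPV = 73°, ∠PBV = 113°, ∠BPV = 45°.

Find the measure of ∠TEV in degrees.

1. ∠PTV = 67°  [cyclic VBPT, opposite ∠B+∠T]
2. ∠BTV = 45°  [same arc VB]
3. ∠PVT = 40°  [△VPT]
4. ∠TEV = 95°  [△VET]

∠TEV = 95°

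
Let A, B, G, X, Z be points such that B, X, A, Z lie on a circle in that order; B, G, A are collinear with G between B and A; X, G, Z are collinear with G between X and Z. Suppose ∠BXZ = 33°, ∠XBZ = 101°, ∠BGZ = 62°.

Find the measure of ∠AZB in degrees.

1. ∠BAZ = 33°  [same arc BZ]
2. ∠BZX = 46°  [△BXZ]
3. ∠ABZ = 72°  [△BGZ]
4. ∠AZB = 75°  [△BAZ]

∠AZB = 75°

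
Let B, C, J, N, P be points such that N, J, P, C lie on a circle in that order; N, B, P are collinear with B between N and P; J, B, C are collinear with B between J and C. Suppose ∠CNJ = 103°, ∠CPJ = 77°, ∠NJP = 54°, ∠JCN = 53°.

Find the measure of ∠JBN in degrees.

1. ∠CJN = 24°  [△NJC]
2. ∠JPN = 53°  [same arc NJ]
3. ∠JNP = 73°  [△NJP]
4. ∠JBN = 83°  [△NBJ]

∠JBN = 83°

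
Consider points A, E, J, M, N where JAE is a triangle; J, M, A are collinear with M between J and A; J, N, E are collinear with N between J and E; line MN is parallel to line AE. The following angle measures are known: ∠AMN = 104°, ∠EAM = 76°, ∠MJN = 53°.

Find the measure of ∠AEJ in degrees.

∠AEJ = 51°

1. ∠EAJ = 76°  [M on ray AJ]
2. ∠AJE = 53°  [M on JA, N on JE]
3. ∠AEJ = 51°  [△JAE]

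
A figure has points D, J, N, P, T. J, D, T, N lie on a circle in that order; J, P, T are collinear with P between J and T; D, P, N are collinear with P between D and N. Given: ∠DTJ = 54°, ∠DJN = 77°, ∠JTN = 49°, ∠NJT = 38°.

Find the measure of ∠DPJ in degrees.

1. ∠NDT = 38°  [same arc TN]
2. ∠DPT = 88°  [△DPT]
3. ∠DPJ = 92°  [linear pair at P on JT]

∠DPJ = 92°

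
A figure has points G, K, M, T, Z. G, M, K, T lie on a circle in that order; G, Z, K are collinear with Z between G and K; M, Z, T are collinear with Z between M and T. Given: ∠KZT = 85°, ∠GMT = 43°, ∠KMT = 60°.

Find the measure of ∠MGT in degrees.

∠MGT = 112°

1. ∠GZT = 95°  [linear pair at Z on GK]
2. ∠KGT = 60°  [same arc KT]
3. ∠GTM = 25°  [△GZT]
4. ∠MGT = 112°  [△GMT]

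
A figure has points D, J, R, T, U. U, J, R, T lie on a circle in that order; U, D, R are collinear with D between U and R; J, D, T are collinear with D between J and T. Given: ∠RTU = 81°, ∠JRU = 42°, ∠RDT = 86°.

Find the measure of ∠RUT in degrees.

∠RUT = 44°

1. ∠JTU = 42°  [same arc UJ]
2. ∠TDU = 94°  [linear pair at D on UR]
3. ∠RUT = 44°  [△UDT]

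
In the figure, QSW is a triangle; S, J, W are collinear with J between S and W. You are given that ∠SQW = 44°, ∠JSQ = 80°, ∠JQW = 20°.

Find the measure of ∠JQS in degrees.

∠JQS = 24°

1. ∠QSW = 80°  [J on ray SW]
2. ∠QWS = 56°  [△QSW]
3. ∠JWQ = 56°  [J on ray WS]
4. ∠QJW = 104°  [△QJW]
5. ∠QJS = 76°  [linear pair at J on SW]
6. ∠JQS = 24°  [△QSJ]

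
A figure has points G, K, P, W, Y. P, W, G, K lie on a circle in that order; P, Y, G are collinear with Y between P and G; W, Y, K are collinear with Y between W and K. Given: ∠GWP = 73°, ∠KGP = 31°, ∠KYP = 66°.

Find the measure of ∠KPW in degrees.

∠KPW = 77°

1. ∠GKP = 107°  [cyclic PWGK, opposite ∠W+∠K]
2. ∠KWP = 31°  [same arc PK]
3. ∠GPK = 42°  [△PGK]
4. ∠PKW = 72°  [△PYK]
5. ∠KPW = 77°  [△PWK]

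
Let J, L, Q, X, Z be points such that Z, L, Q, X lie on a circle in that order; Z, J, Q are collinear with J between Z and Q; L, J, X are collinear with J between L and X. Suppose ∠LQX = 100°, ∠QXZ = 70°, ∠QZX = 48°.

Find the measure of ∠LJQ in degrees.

∠LJQ = 94°

1. ∠LZX = 80°  [cyclic ZLQX, opposite ∠Z+∠Q]
2. ∠XQZ = 62°  [△ZQX]
3. ∠QLX = 48°  [same arc QX]
4. ∠XLZ = 62°  [same arc ZX]
5. ∠LXZ = 38°  [△ZLX]
6. ∠LQZ = 38°  [same arc ZL]
7. ∠LJQ = 94°  [△LJQ]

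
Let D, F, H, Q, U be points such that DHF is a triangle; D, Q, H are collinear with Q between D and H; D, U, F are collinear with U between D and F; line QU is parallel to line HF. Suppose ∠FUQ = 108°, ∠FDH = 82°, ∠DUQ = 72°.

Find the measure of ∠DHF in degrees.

∠DHF = 26°

1. ∠QDU = 82°  [Q on DH, U on DF]
2. ∠DQU = 26°  [△DQU]
3. ∠DHF = 26°  [QU∥HF, corresponding at Q]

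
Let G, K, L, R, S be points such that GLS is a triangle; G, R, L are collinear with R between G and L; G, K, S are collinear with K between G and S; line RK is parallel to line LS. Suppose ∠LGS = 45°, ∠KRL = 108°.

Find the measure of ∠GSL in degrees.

∠GSL = 63°

1. ∠KGR = 45°  [R on GL, K on GS]
2. ∠GRK = 72°  [linear pair at R on GL]
3. ∠GKR = 63°  [△GRK]
4. ∠GSL = 63°  [RK∥LS, corresponding at K]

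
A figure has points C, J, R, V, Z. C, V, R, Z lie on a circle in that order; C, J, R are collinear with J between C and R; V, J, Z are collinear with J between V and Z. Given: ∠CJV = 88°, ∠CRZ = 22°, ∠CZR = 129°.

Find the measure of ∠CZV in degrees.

∠CZV = 59°

1. ∠RJZ = 88°  [vertical angles at J]
2. ∠RCZ = 29°  [△CRZ]
3. ∠CJZ = 92°  [linear pair at J on CR]
4. ∠CZV = 59°  [△CJZ]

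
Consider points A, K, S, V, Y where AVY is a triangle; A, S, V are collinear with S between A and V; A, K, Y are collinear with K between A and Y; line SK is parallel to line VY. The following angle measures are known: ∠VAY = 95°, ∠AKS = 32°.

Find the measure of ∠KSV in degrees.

∠KSV = 127°

1. ∠KAS = 95°  [S on AV, K on AY]
2. ∠ASK = 53°  [△ASK]
3. ∠KSV = 127°  [linear pair at S on AV]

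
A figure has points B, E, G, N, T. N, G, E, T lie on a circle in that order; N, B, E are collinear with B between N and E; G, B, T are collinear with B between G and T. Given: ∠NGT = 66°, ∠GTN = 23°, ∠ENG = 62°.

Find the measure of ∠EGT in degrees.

∠EGT = 29°

1. ∠GBN = 52°  [△NBG]
2. ∠GEN = 23°  [same arc NG]
3. ∠EBG = 128°  [linear pair at B on NE]
4. ∠EGT = 29°  [△GBE]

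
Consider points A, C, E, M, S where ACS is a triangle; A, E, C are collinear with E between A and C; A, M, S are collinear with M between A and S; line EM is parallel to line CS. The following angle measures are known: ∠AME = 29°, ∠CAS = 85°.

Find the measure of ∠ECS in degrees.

∠ECS = 66°

1. ∠ASC = 29°  [EM∥CS, corresponding at M]
2. ∠ACS = 66°  [△ACS]
3. ∠ECS = 66°  [E on ray CA]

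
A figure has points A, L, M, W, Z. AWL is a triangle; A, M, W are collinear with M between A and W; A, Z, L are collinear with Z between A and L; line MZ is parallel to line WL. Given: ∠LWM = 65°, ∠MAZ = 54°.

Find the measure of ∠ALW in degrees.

1. ∠AWL = 65°  [M on ray WA]
2. ∠LAW = 54°  [M on AW, Z on AL]
3. ∠ALW = 61°  [△AWL]

∠ALW = 61°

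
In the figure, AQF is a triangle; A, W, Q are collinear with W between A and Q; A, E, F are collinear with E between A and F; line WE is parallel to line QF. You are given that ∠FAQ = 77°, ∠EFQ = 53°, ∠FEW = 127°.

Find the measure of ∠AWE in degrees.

∠AWE = 50°

1. ∠EAW = 77°  [W on AQ, E on AF]
2. ∠AEW = 53°  [linear pair at E on AF]
3. ∠AWE = 50°  [△AWE]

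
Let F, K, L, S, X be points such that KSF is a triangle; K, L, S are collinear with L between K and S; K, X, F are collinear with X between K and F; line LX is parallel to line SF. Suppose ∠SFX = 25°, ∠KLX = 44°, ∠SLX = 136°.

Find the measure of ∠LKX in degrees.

1. ∠KFS = 25°  [X on ray FK]
2. ∠FSK = 44°  [LX∥SF, corresponding at L]
3. ∠FKS = 111°  [△KSF]
4. ∠LKX = 111°  [L on KS, X on KF]

∠LKX = 111°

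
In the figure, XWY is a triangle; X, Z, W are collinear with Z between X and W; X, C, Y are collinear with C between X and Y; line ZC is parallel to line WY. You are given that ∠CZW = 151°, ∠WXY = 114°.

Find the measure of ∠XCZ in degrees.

∠XCZ = 37°

1. ∠CZX = 29°  [linear pair at Z on XW]
2. ∠CXZ = 114°  [Z on XW, C on XY]
3. ∠XCZ = 37°  [△XZC]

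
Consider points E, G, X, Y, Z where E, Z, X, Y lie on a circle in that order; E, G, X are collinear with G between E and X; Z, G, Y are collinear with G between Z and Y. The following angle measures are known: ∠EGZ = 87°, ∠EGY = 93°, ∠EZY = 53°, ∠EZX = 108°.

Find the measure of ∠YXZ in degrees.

1. ∠XGY = 87°  [vertical angles at G]
2. ∠XGZ = 93°  [linear pair at G on EX]
3. ∠XEZ = 40°  [△EGZ]
4. ∠EXY = 53°  [same arc EY]
5. ∠EXZ = 32°  [△EZX]
6. ∠XYZ = 40°  [△XGY]
7. ∠XZY = 55°  [△ZGX]
8. ∠YXZ = 85°  [△ZXY]

∠YXZ = 85°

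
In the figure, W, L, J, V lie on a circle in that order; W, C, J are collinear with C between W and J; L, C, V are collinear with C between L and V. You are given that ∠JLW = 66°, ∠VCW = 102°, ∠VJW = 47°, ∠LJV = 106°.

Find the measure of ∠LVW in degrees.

1. ∠VLW = 47°  [same arc WV]
2. ∠LWV = 74°  [cyclic WLJV, opposite ∠W+∠J]
3. ∠LVW = 59°  [△WLV]

∠LVW = 59°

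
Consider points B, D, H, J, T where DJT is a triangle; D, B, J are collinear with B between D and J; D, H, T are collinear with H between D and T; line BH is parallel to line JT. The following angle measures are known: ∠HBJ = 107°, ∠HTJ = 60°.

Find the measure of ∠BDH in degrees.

∠BDH = 47°

1. ∠DBH = 73°  [linear pair at B on DJ]
2. ∠DTJ = 60°  [H on ray TD]
3. ∠DJT = 73°  [BH∥JT, corresponding at B]
4. ∠JDT = 47°  [△DJT]
5. ∠BDH = 47°  [B on DJ, H on DT]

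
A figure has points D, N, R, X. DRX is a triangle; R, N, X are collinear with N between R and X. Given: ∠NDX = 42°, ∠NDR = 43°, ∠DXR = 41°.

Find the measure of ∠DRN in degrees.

1. ∠DXN = 41°  [N on ray XR]
2. ∠DNX = 97°  [△DNX]
3. ∠DNR = 83°  [linear pair at N on RX]
4. ∠DRN = 54°  [△DRN]

∠DRN = 54°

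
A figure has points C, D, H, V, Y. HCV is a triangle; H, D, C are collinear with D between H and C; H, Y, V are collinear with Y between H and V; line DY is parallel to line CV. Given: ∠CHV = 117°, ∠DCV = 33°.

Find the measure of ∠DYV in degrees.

∠DYV = 150°

1. ∠HCV = 33°  [D on ray CH]
2. ∠CVH = 30°  [△HCV]
3. ∠DYH = 30°  [DY∥CV, corresponding at Y]
4. ∠DYV = 150°  [linear pair at Y on HV]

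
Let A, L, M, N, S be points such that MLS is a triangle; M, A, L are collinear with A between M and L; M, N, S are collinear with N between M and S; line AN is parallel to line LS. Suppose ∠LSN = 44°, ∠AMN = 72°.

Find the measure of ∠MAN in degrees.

1. ∠LSM = 44°  [N on ray SM]
2. ∠LMS = 72°  [A on ML, N on MS]
3. ∠MLS = 64°  [△MLS]
4. ∠MAN = 64°  [AN∥LS, corresponding at A]

∠MAN = 64°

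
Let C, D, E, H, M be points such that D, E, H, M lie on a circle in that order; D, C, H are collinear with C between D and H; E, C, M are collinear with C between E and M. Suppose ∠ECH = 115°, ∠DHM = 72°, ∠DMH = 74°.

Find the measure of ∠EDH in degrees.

1. ∠DCE = 65°  [linear pair at C on DH]
2. ∠DEM = 72°  [same arc DM]
3. ∠EDH = 43°  [△DCE]

∠EDH = 43°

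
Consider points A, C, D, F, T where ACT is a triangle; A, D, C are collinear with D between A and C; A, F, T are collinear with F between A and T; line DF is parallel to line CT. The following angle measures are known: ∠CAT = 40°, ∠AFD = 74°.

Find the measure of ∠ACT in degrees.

1. ∠DAF = 40°  [D on AC, F on AT]
2. ∠ADF = 66°  [△ADF]
3. ∠ACT = 66°  [DF∥CT, corresponding at D]

∠ACT = 66°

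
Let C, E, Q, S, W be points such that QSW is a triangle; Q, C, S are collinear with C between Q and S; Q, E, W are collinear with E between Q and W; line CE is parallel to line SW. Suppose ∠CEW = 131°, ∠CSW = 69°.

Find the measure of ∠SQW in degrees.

∠SQW = 62°

1. ∠CEQ = 49°  [linear pair at E on QW]
2. ∠QSW = 69°  [C on ray SQ]
3. ∠QWS = 49°  [CE∥SW, corresponding at E]
4. ∠SQW = 62°  [△QSW]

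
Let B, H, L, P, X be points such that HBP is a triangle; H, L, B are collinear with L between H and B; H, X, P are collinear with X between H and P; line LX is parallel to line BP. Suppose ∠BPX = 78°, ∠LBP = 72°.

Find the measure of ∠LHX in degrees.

∠LHX = 30°

1. ∠BPH = 78°  [X on ray PH]
2. ∠HBP = 72°  [L on ray BH]
3. ∠BHP = 30°  [△HBP]
4. ∠LHX = 30°  [L on HB, X on HP]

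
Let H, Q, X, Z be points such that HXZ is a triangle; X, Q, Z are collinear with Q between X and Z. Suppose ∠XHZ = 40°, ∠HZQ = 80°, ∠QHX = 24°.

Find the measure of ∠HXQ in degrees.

∠HXQ = 60°

1. ∠HZX = 80°  [Q on ray ZX]
2. ∠HXZ = 60°  [△HXZ]
3. ∠HXQ = 60°  [Q on ray XZ]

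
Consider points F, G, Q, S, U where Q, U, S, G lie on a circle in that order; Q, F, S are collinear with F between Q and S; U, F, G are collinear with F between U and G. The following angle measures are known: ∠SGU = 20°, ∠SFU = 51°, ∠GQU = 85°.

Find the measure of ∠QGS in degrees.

1. ∠SQU = 20°  [same arc US]
2. ∠QFU = 129°  [linear pair at F on QS]
3. ∠GSU = 95°  [cyclic QUSG, opposite ∠Q+∠S]
4. ∠GUQ = 31°  [△QFU]
5. ∠GUS = 65°  [△USG]
6. ∠GSQ = 31°  [same arc QG]
7. ∠GQS = 65°  [same arc SG]
8. ∠QGS = 84°  [△QSG]

∠QGS = 84°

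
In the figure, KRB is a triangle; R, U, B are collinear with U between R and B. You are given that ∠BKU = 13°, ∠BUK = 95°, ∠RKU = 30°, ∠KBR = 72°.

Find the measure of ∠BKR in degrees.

1. ∠KUR = 85°  [linear pair at U on RB]
2. ∠KRU = 65°  [△KRU]
3. ∠BRK = 65°  [U on ray RB]
4. ∠BKR = 43°  [△KRB]

∠BKR = 43°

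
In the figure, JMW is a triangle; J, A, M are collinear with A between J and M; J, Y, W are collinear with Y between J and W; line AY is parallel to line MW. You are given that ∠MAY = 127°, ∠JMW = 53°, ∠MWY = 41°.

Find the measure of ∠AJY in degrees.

∠AJY = 86°

1. ∠JWM = 41°  [Y on ray WJ]
2. ∠MJW = 86°  [△JMW]
3. ∠AJY = 86°  [A on JM, Y on JW]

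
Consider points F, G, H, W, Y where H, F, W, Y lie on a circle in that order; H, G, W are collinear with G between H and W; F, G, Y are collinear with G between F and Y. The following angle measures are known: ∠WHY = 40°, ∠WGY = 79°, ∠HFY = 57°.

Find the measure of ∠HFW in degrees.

1. ∠HWY = 57°  [same arc HY]
2. ∠HYW = 83°  [△HWY]
3. ∠HFW = 97°  [cyclic HFWY, opposite ∠F+∠Y]

∠HFW = 97°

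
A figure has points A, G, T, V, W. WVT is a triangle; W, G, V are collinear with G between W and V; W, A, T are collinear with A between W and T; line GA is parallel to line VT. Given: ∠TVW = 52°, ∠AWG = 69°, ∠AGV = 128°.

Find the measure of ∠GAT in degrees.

∠GAT = 121°

1. ∠AGW = 52°  [GA∥VT, corresponding at G]
2. ∠GAW = 59°  [△WGA]
3. ∠GAT = 121°  [linear pair at A on WT]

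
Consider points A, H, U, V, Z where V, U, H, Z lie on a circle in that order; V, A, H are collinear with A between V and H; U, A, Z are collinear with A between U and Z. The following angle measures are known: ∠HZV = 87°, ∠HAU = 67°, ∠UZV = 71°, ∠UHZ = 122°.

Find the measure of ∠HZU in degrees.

1. ∠HUV = 93°  [cyclic VUHZ, opposite ∠U+∠Z]
2. ∠UHV = 71°  [same arc VU]
3. ∠HVU = 16°  [△VUH]
4. ∠HZU = 16°  [same arc UH]

∠HZU = 16°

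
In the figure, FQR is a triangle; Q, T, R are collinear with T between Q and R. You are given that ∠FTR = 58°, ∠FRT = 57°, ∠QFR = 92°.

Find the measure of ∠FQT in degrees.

1. ∠FRQ = 57°  [T on ray RQ]
2. ∠FQR = 31°  [△FQR]
3. ∠FQT = 31°  [T on ray QR]

∠FQT = 31°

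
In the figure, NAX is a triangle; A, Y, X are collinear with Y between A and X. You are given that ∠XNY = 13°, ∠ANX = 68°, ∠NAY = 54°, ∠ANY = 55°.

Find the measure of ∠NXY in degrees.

∠NXY = 58°

1. ∠AYN = 71°  [△NAY]
2. ∠NYX = 109°  [linear pair at Y on AX]
3. ∠NXY = 58°  [△NYX]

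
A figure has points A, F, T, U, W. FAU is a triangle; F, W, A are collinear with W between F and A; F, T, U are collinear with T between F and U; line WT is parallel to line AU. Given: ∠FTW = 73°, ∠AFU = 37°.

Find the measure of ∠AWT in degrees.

1. ∠AUF = 73°  [WT∥AU, corresponding at T]
2. ∠FAU = 70°  [△FAU]
3. ∠FWT = 70°  [WT∥AU, corresponding at W]
4. ∠AWT = 110°  [linear pair at W on FA]

∠AWT = 110°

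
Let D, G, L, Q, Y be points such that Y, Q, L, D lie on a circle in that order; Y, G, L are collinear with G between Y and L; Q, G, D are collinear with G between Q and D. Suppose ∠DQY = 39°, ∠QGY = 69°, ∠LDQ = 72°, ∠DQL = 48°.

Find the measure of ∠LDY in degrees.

1. ∠DLY = 39°  [same arc YD]
2. ∠DYL = 48°  [same arc LD]
3. ∠LDY = 93°  [△YLD]

∠LDY = 93°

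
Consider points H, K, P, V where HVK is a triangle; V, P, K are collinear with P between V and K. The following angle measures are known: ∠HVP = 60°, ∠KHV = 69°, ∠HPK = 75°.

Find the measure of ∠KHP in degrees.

1. ∠HVK = 60°  [P on ray VK]
2. ∠HKV = 51°  [△HVK]
3. ∠HKP = 51°  [P on ray KV]
4. ∠KHP = 54°  [△HPK]

∠KHP = 54°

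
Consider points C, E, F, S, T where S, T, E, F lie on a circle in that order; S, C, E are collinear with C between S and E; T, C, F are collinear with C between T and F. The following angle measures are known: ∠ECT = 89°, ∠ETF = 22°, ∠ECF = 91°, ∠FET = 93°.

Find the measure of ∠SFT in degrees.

1. ∠FCS = 89°  [vertical angles at C]
2. ∠ESF = 22°  [same arc EF]
3. ∠SFT = 69°  [△SCF]

∠SFT = 69°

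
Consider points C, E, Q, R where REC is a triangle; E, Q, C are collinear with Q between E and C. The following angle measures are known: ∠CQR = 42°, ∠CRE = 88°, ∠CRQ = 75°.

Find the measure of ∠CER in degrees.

∠CER = 29°

1. ∠QCR = 63°  [△RQC]
2. ∠ECR = 63°  [Q on ray CE]
3. ∠CER = 29°  [△REC]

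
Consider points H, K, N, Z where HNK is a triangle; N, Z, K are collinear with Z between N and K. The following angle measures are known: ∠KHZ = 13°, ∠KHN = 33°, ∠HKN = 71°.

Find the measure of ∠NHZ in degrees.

∠NHZ = 20°

1. ∠HNK = 76°  [△HNK]
2. ∠HKZ = 71°  [Z on ray KN]
3. ∠HNZ = 76°  [Z on ray NK]
4. ∠HZK = 96°  [△HZK]
5. ∠HZN = 84°  [linear pair at Z on NK]
6. ∠NHZ = 20°  [△HNZ]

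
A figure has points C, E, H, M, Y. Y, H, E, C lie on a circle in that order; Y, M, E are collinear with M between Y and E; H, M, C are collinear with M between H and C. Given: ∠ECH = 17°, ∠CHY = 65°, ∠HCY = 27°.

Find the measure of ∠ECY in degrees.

1. ∠EYH = 17°  [same arc HE]
2. ∠HEY = 27°  [same arc YH]
3. ∠EHY = 136°  [△YHE]
4. ∠ECY = 44°  [cyclic YHEC, opposite ∠H+∠C]

∠ECY = 44°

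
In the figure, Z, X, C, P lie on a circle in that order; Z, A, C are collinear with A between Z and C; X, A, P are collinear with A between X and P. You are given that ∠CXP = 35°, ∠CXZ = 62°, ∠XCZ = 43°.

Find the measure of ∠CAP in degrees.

∠CAP = 78°

1. ∠CZP = 35°  [same arc CP]
2. ∠CPZ = 118°  [cyclic ZXCP, opposite ∠X+∠P]
3. ∠CZX = 75°  [△ZXC]
4. ∠PCZ = 27°  [△ZCP]
5. ∠CPX = 75°  [same arc XC]
6. ∠CAP = 78°  [△CAP]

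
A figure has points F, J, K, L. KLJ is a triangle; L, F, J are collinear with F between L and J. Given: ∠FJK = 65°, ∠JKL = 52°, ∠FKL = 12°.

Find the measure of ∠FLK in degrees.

∠FLK = 63°

1. ∠KJL = 65°  [F on ray JL]
2. ∠JLK = 63°  [△KLJ]
3. ∠FLK = 63°  [F on ray LJ]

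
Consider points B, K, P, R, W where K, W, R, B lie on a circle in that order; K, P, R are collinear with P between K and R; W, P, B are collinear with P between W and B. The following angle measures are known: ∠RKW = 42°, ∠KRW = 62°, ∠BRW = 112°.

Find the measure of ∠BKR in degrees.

∠BKR = 26°

1. ∠RBW = 42°  [same arc WR]
2. ∠BWR = 26°  [△WRB]
3. ∠BKR = 26°  [same arc RB]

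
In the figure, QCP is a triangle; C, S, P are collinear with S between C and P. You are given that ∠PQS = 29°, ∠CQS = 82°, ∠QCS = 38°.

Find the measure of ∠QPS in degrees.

∠QPS = 31°

1. ∠CSQ = 60°  [△QCS]
2. ∠PSQ = 120°  [linear pair at S on CP]
3. ∠QPS = 31°  [△QSP]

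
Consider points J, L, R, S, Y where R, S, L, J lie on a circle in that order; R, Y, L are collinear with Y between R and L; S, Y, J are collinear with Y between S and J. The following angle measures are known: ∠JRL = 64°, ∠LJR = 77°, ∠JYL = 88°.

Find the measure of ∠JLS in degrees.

1. ∠JSL = 64°  [same arc LJ]
2. ∠JLR = 39°  [△RLJ]
3. ∠LJS = 53°  [△LYJ]
4. ∠JLS = 63°  [△SLJ]

∠JLS = 63°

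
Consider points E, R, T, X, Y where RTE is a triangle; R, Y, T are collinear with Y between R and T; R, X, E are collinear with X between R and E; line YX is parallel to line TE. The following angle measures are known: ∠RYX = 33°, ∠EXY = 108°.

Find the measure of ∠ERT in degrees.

1. ∠RXY = 72°  [linear pair at X on RE]
2. ∠XRY = 75°  [△RYX]
3. ∠ERT = 75°  [Y on RT, X on RE]

∠ERT = 75°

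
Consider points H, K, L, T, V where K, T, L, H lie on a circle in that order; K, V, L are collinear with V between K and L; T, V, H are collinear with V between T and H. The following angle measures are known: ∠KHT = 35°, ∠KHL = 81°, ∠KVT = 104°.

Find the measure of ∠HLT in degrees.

1. ∠KLT = 35°  [same arc KT]
2. ∠KTL = 99°  [cyclic KTLH, opposite ∠T+∠H]
3. ∠LVT = 76°  [linear pair at V on KL]
4. ∠LKT = 46°  [△KTL]
5. ∠HTL = 69°  [△TVL]
6. ∠LHT = 46°  [same arc TL]
7. ∠HLT = 65°  [△TLH]

∠HLT = 65°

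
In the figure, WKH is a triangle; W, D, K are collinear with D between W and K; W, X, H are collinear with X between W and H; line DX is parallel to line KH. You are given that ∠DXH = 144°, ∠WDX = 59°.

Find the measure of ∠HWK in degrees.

1. ∠DXW = 36°  [linear pair at X on WH]
2. ∠DWX = 85°  [△WDX]
3. ∠HWK = 85°  [D on WK, X on WH]

∠HWK = 85°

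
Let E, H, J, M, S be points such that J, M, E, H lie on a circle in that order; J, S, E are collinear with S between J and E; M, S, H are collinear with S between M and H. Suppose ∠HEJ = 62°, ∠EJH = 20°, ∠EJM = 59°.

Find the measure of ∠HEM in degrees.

∠HEM = 101°

1. ∠EMH = 20°  [same arc EH]
2. ∠EHM = 59°  [same arc ME]
3. ∠HEM = 101°  [△MEH]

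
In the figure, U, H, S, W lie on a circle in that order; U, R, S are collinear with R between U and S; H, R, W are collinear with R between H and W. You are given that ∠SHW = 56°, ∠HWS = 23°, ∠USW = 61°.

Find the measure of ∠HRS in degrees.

∠HRS = 84°

1. ∠HUS = 23°  [same arc HS]
2. ∠UHW = 61°  [same arc UW]
3. ∠HRU = 96°  [△URH]
4. ∠HRS = 84°  [linear pair at R on US]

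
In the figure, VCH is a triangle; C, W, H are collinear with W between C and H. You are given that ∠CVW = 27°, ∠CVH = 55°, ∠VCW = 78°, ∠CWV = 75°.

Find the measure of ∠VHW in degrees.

1. ∠HCV = 78°  [W on ray CH]
2. ∠CHV = 47°  [△VCH]
3. ∠VHW = 47°  [W on ray HC]

∠VHW = 47°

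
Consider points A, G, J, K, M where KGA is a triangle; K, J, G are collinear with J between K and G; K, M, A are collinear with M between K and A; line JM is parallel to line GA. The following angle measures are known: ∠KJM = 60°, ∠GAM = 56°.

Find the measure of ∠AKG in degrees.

1. ∠AGK = 60°  [JM∥GA, corresponding at J]
2. ∠GAK = 56°  [M on ray AK]
3. ∠AKG = 64°  [△KGA]

∠AKG = 64°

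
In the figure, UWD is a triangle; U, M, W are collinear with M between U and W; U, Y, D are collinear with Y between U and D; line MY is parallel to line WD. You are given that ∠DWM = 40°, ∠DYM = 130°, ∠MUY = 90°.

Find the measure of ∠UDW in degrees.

1. ∠DWU = 40°  [M on ray WU]
2. ∠DUW = 90°  [M on UW, Y on UD]
3. ∠UDW = 50°  [△UWD]

∠UDW = 50°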